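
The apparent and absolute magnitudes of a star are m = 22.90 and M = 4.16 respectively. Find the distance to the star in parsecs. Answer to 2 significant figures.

d ≈ 56000 pc

μ = m − M = 18.740
m − M = 5 log₁₀ d − 5
log₁₀ d = (m − M)/5 + 1 = 4.7480
d = 10^4.7480 = 55980 pc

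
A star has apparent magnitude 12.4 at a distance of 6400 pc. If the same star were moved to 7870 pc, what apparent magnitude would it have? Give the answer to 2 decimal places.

m ≈ 12.85

Flux ∝ 1/d², so Δm = 5 log₁₀(d₂/d₁) = 5 log₁₀(7870/6400) = 0.449
m₂ = m₁ + Δm = 12.4 + (0.449) = 12.849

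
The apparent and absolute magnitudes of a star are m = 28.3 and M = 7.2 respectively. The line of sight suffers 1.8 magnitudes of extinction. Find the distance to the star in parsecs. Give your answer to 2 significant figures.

d ≈ 72000 pc

m − M = 5 log₁₀(d/10 pc) + A  ⇒  28.3 − (7.2) − 1.8 = 5 log₁₀(d/10)
19.300 = 5 log₁₀(d/10)
log₁₀ d = (m − M − A)/5 + 1 = 4.8600
d = 10^4.8600 = 72440 pc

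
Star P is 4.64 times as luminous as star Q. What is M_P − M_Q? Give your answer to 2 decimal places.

M_P − M_Q ≈ -1.67

Pogson: ΔM = −2.5 log₁₀(ratio) = −2.5 log₁₀(4.64) = −2.5 × 0.6665 = -1.666
Star P is brighter, so it has the smaller magnitude: the difference is negative.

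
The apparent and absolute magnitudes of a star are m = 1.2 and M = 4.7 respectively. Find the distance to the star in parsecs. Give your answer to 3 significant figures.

d ≈ 2.00 pc

μ = m − M = -3.500
m − M = 5 log₁₀ d − 5
log₁₀ d = (m − M)/5 + 1 = 0.3000
d = 10^0.3000 = 1.995 pc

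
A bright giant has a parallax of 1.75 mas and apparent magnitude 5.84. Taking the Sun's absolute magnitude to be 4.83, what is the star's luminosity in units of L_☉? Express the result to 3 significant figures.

L/L_☉ ≈ 1290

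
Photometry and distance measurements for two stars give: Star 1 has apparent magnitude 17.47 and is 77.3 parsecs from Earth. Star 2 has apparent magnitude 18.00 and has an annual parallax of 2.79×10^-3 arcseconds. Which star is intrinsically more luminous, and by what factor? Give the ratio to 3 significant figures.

Star 2 is more luminous, by a factor of 13.2.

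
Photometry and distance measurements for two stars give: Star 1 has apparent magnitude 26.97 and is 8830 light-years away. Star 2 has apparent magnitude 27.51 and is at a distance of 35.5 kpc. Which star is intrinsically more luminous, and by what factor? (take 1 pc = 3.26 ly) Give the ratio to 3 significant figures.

Star 1: d = 8830 ly / 3.26 = 2709 pc
Star 1: M = m − 5 log₁₀ d + 5 = 26.97 − 5·3.4327 + 5 = 14.806
Star 2: d = 35.5 kpc = 35500 pc
Star 2: M = m − 5 log₁₀ d + 5 = 27.51 − 5·4.5502 + 5 = 9.759
ΔM = M_1 − M_2 = 14.806 − (9.759) = 5.047; smaller M is more luminous → Star 2.
L ratio = 10^(0.4 |ΔM|) = 10^2.019 = 104.5

Star 2 is more luminous, by a factor of 104.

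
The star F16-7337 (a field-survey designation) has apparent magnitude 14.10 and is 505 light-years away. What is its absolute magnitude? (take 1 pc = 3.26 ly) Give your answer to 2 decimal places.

d = 505 ly / 3.26 = 154.9 pc
5 log₁₀(d/10 pc) = 5 log₁₀(154.9) − 5 = 5.950
M = m − 5 log₁₀(d/10) = 14.10 − 5.950 = 8.150

M ≈ 8.15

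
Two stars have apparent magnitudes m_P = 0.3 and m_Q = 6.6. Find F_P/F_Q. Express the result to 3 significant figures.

F_P/F_Q ≈ 331

Magnitude difference = -6.3
Flux ratio = 10^(−0.4 Δm) = 10^(−0.4 × -6.3) = 10^2.520 = 331.1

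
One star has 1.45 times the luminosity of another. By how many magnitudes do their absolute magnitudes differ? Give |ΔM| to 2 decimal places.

Pogson: ΔM = −2.5 log₁₀(ratio) = −2.5 log₁₀(1.45) = −2.5 × 0.1614 = -0.403

|ΔM| ≈ 0.40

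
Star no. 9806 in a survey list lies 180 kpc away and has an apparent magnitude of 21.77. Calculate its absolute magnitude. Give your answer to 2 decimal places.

M ≈ 0.49

d = 180 kpc = 180000 pc
5 log₁₀(d/10 pc) = 5 log₁₀(180000) − 5 = 21.276
M = m − 5 log₁₀(d/10) = 21.77 − 21.276 = 0.494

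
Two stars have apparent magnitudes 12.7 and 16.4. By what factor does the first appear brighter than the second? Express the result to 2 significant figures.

30

Magnitude difference = -3.7
Flux ratio = 10^(−0.4 Δm) = 10^(−0.4 × -3.7) = 10^1.480 = 30.20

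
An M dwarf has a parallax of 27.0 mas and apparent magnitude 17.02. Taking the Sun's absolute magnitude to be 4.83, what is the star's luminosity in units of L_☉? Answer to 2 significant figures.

d = 1/p = 1000/27.0 mas = 37.04 pc
M = m − 5 log₁₀ d + 5 = 17.02 − 5·1.5686 + 5 = 14.177
M − M_☉ = 14.177 − 4.83 = 9.347
L/L_☉ = 10^(−0.4 × 9.347) = 1.825×10^-4

L/L_☉ ≈ 1.8×10^-4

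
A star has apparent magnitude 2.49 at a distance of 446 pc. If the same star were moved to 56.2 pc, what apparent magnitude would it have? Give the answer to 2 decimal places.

m ≈ -2.01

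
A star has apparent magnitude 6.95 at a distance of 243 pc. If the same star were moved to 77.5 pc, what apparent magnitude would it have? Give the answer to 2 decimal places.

Flux ∝ 1/d², so Δm = 5 log₁₀(d₂/d₁) = 5 log₁₀(77.5/243) = -2.482
m₂ = m₁ + Δm = 6.95 + (-2.482) = 4.468

m ≈ 4.47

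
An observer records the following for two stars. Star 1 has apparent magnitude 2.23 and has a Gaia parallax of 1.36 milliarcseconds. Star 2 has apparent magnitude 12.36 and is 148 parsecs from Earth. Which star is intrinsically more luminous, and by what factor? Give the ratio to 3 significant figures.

Star 1 is more luminous, by a factor of 278000.

Star 1: p = 1.36 mas = 1.36×10^-3″ → d = 1/p = 735.3 pc
Star 1: M = m − 5 log₁₀ d + 5 = 2.23 − 5·2.8665 + 5 = -7.102
Star 2: M = m − 5 log₁₀ d + 5 = 12.36 − 5·2.1703 + 5 = 6.509
ΔM = M_1 − M_2 = -7.102 − (6.509) = -13.611; smaller M is more luminous → Star 1.
L ratio = 10^(0.4 |ΔM|) = 10^5.444 = 278200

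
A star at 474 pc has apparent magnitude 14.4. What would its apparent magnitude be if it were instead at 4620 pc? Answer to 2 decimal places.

m ≈ 19.34

Flux ∝ 1/d², so Δm = 5 log₁₀(d₂/d₁) = 5 log₁₀(4620/474) = 4.944
m₂ = m₁ + Δm = 14.4 + (4.944) = 19.344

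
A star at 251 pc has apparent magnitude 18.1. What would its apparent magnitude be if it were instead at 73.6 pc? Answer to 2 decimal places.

Flux ∝ 1/d², so Δm = 5 log₁₀(d₂/d₁) = 5 log₁₀(73.6/251) = -2.664
m₂ = m₁ + Δm = 18.1 + (-2.664) = 15.436

m ≈ 15.44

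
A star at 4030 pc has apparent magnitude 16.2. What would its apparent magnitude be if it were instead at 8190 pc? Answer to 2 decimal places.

m ≈ 17.74

Flux ∝ 1/d², so Δm = 5 log₁₀(d₂/d₁) = 5 log₁₀(8190/4030) = 1.540
m₂ = m₁ + Δm = 16.2 + (1.540) = 17.740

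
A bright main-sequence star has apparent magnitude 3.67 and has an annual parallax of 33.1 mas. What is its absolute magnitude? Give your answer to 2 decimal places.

p = 33.1 mas = 0.0331″ → d = 1/p = 30.21 pc
5 log₁₀(d/10 pc) = 5 log₁₀(30.21) − 5 = 2.401
M = m − 5 log₁₀(d/10) = 3.67 − 2.401 = 1.269

M ≈ 1.27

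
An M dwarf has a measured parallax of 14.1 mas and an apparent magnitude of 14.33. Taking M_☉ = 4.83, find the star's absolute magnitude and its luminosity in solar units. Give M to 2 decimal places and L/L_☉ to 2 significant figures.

d = 1/p = 1000/14.1 mas = 70.92 pc
M = m − 5 log₁₀ d + 5 = 14.33 − 5·1.8508 + 5 = 10.076
M − M_☉ = 10.076 − 4.83 = 5.246
L/L_☉ = 10^(−0.4 × 5.246) = 7.972×10^-3

M ≈ 10.08; L/L_☉ ≈ 8.0×10^-3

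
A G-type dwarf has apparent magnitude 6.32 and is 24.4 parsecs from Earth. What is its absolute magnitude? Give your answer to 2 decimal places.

M ≈ 4.38

5 log₁₀(d/10 pc) = 5 log₁₀(24.40) − 5 = 1.937
M = m − 5 log₁₀(d/10) = 6.32 − 1.937 = 4.383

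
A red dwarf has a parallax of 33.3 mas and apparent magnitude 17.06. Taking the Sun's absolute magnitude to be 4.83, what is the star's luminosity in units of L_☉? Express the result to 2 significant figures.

d = 1/p = 1000/33.3 mas = 30.03 pc
M = m − 5 log₁₀ d + 5 = 17.06 − 5·1.4776 + 5 = 14.672
M − M_☉ = 14.672 − 4.83 = 9.842
L/L_☉ = 10^(−0.4 × 9.842) = 1.156×10^-4

L/L_☉ ≈ 1.2×10^-4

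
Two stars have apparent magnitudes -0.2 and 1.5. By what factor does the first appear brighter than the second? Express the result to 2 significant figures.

4.8

Magnitude difference = -1.7
Flux ratio = 10^(−0.4 Δm) = 10^(−0.4 × -1.7) = 10^0.680 = 4.786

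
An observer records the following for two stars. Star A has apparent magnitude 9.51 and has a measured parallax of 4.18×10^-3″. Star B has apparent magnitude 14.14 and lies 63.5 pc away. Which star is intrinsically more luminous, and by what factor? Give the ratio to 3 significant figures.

Star A is more luminous, by a factor of 1010.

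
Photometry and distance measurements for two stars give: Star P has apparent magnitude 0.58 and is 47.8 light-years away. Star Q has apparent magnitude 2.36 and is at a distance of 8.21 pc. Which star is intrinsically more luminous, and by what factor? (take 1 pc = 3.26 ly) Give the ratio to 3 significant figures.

Star P is more luminous, by a factor of 16.4.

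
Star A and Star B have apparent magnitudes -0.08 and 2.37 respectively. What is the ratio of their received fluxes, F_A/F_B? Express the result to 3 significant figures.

F_A/F_B ≈ 9.55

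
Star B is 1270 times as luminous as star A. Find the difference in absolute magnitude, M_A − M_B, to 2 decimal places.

Pogson: ΔM = −2.5 log₁₀(ratio) = −2.5 log₁₀(1270) = −2.5 × 3.1038 = -7.760
Star B is brighter so has the smaller magnitude: M_A − M_B is positive.

M_A − M_B ≈ 7.76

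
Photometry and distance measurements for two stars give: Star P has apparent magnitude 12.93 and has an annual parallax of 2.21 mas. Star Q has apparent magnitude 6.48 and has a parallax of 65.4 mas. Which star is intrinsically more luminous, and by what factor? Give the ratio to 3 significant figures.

Star P: p = 2.21 mas = 2.21×10^-3″ → d = 1/p = 452.5 pc
Star P: M = m − 5 log₁₀ d + 5 = 12.93 − 5·2.6556 + 5 = 4.652
Star Q: p = 65.4 mas = 0.0654″ → d = 1/p = 15.29 pc
Star Q: M = m − 5 log₁₀ d + 5 = 6.48 − 5·1.1844 + 5 = 5.558
ΔM = M_P − M_Q = 4.652 − (5.558) = -0.906; smaller M is more luminous → Star P.
L ratio = 10^(0.4 |ΔM|) = 10^0.362 = 2.303

Star P is more luminous, by a factor of 2.30.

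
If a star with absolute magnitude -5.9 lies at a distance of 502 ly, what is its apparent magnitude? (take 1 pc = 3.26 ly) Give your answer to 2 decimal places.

m ≈ 0.04

d = 502 ly / 3.26 = 154.0 pc
m = M + 5 log₁₀ d − 5 = -5.9 + 5·2.1875 − 5 = 0.037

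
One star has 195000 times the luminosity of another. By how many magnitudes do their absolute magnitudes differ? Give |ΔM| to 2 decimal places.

|ΔM| ≈ 13.23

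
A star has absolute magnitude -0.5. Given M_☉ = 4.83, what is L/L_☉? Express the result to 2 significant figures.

L/L_☉ ≈ 140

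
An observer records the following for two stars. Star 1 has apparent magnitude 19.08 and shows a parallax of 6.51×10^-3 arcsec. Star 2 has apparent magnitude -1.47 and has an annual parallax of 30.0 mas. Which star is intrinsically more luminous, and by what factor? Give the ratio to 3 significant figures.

Star 2 is more luminous, by a factor of 7.81×10^6.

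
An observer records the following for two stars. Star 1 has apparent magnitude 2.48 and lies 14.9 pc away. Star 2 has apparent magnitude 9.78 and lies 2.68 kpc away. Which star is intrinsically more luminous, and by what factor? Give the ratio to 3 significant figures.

Star 2 is more luminous, by a factor of 38.9.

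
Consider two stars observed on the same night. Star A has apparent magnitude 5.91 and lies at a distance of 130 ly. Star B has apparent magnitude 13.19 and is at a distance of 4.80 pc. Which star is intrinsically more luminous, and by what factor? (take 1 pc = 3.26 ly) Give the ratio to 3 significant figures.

Star A is more luminous, by a factor of 56400.

Star A: d = 130 ly / 3.26 = 39.88 pc
Star A: M = m − 5 log₁₀ d + 5 = 5.91 − 5·1.6007 + 5 = 2.906
Star B: M = m − 5 log₁₀ d + 5 = 13.19 − 5·0.6812 + 5 = 14.784
ΔM = M_A − M_B = 2.906 − (14.784) = -11.877; smaller M is more luminous → Star A.
L ratio = 10^(0.4 |ΔM|) = 10^4.751 = 56360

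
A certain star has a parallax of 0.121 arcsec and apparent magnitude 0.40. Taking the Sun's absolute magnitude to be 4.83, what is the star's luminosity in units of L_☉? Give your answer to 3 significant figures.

L/L_☉ ≈ 40.4

d = 1/p = 1/0.121″ = 8.264 pc
M = m − 5 log₁₀ d + 5 = 0.40 − 5·0.9172 + 5 = 0.814
M − M_☉ = 0.814 − 4.83 = -4.016
L/L_☉ = 10^(−0.4 × -4.016) = 40.40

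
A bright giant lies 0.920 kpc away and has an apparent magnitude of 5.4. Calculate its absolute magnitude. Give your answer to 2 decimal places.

d = 0.920 kpc = 920.0 pc
5 log₁₀(d/10 pc) = 5 log₁₀(920.0) − 5 = 9.819
M = m − 5 log₁₀(d/10) = 5.4 − 9.819 = -4.419

M ≈ -4.42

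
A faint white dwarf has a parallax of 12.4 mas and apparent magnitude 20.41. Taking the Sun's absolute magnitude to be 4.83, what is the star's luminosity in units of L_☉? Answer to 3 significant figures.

L/L_☉ ≈ 3.81×10^-5

d = 1/p = 1000/12.4 mas = 80.65 pc
M = m − 5 log₁₀ d + 5 = 20.41 − 5·1.9066 + 5 = 15.877
M − M_☉ = 15.877 − 4.83 = 11.047
L/L_☉ = 10^(−0.4 × 11.047) = 3.812×10^-5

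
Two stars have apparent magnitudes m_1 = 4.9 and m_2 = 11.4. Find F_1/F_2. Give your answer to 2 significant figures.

F_1/F_2 ≈ 400

Magnitude difference = -6.5
Flux ratio = 10^(−0.4 Δm) = 10^(−0.4 × -6.5) = 10^2.600 = 398.1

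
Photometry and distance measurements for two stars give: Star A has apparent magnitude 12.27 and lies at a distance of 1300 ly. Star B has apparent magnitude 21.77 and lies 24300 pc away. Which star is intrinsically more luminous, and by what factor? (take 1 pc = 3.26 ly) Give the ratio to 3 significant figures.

Star A is more luminous, by a factor of 1.70.

Star A: d = 1300 ly / 3.26 = 398.8 pc
Star A: M = m − 5 log₁₀ d + 5 = 12.27 − 5·2.6007 + 5 = 4.266
Star B: M = m − 5 log₁₀ d + 5 = 21.77 − 5·4.3856 + 5 = 4.842
ΔM = M_A − M_B = 4.266 − (4.842) = -0.576; smaller M is more luminous → Star A.
L ratio = 10^(0.4 |ΔM|) = 10^0.230 = 1.699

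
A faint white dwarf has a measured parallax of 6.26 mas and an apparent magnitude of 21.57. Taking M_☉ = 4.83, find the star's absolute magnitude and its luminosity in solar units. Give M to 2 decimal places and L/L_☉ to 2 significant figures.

d = 1/p = 1000/6.26 mas = 159.7 pc
M = m − 5 log₁₀ d + 5 = 21.57 − 5·2.2034 + 5 = 15.553
M − M_☉ = 15.553 − 4.83 = 10.723
L/L_☉ = 10^(−0.4 × 10.723) = 5.139×10^-5

M ≈ 15.55; L/L_☉ ≈ 5.1×10^-5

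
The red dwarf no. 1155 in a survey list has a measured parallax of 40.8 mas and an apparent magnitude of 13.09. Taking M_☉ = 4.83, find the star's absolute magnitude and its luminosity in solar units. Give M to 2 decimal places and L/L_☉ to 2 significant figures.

d = 1/p = 1000/40.8 mas = 24.51 pc
M = m − 5 log₁₀ d + 5 = 13.09 − 5·1.3893 + 5 = 11.143
M − M_☉ = 11.143 − 4.83 = 6.313
L/L_☉ = 10^(−0.4 × 6.313) = 2.983×10^-3

M ≈ 11.14; L/L_☉ ≈ 3.0×10^-3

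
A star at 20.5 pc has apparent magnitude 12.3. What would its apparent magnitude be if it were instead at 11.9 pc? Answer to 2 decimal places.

m ≈ 11.12

Flux ∝ 1/d², so Δm = 5 log₁₀(d₂/d₁) = 5 log₁₀(11.9/20.5) = -1.181
m₂ = m₁ + Δm = 12.3 + (-1.181) = 11.119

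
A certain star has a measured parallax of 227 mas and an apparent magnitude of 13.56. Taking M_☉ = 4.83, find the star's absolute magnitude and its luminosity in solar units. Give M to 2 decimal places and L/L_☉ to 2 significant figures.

d = 1/p = 1000/227 mas = 4.405 pc
M = m − 5 log₁₀ d + 5 = 13.56 − 5·0.6440 + 5 = 15.340
M − M_☉ = 15.340 − 4.83 = 10.510
L/L_☉ = 10^(−0.4 × 10.510) = 6.251×10^-5

M ≈ 15.34; L/L_☉ ≈ 6.3×10^-5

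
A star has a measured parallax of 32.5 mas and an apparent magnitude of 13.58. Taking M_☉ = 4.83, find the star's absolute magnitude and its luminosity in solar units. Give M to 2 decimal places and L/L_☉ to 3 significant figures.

d = 1/p = 1000/32.5 mas = 30.77 pc
M = m − 5 log₁₀ d + 5 = 13.58 − 5·1.4881 + 5 = 11.139
M − M_☉ = 11.139 − 4.83 = 6.309
L/L_☉ = 10^(−0.4 × 6.309) = 2.994×10^-3

M ≈ 11.14; L/L_☉ ≈ 2.99×10^-3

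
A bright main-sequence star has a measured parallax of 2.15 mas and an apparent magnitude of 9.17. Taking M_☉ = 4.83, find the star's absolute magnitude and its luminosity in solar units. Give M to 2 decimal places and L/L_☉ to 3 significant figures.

M ≈ 0.83; L/L_☉ ≈ 39.7

d = 1/p = 1000/2.15 mas = 465.1 pc
M = m − 5 log₁₀ d + 5 = 9.17 − 5·2.6676 + 5 = 0.832
M − M_☉ = 0.832 − 4.83 = -3.998
L/L_☉ = 10^(−0.4 × -3.998) = 39.73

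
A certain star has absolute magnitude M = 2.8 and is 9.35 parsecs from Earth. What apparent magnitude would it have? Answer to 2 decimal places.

m ≈ 2.65

m = M + 5 log₁₀ d − 5 = 2.8 + 5·0.9708 − 5 = 2.654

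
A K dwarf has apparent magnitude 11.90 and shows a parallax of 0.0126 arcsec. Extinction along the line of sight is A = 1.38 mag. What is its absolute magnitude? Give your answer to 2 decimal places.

M ≈ 6.02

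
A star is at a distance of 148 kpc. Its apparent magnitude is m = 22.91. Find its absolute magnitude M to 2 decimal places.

d = 148 kpc = 148000 pc
5 log₁₀(d/10 pc) = 5 log₁₀(148000) − 5 = 20.851
M = m − 5 log₁₀(d/10) = 22.91 − 20.851 = 2.059

M ≈ 2.06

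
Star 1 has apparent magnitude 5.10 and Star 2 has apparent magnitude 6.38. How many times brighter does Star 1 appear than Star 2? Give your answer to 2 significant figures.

3.3

Δm = 5.10 − (6.38) = -1.28
Flux ratio = 10^(−0.4 Δm) = 10^(−0.4 × -1.28) = 10^0.512 = 3.251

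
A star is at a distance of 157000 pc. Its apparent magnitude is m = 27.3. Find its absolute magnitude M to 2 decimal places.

M ≈ 6.32

5 log₁₀(d/10 pc) = 5 log₁₀(157000) − 5 = 20.979
M = m − 5 log₁₀(d/10) = 27.3 − 20.979 = 6.321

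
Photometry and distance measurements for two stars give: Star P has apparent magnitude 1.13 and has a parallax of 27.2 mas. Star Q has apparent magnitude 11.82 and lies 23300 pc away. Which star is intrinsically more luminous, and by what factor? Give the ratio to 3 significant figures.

Star Q is more luminous, by a factor of 21.3.

Star P: p = 27.2 mas = 0.0272″ → d = 1/p = 36.76 pc
Star P: M = m − 5 log₁₀ d + 5 = 1.13 − 5·1.5654 + 5 = -1.697
Star Q: M = m − 5 log₁₀ d + 5 = 11.82 − 5·4.3674 + 5 = -5.017
ΔM = M_P − M_Q = -1.697 − (-5.017) = 3.320; smaller M is more luminous → Star Q.
L ratio = 10^(0.4 |ΔM|) = 10^1.328 = 21.27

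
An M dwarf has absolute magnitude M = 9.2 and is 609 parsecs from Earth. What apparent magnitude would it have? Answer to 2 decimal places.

m ≈ 18.12

m = M + 5 log₁₀ d − 5 = 9.2 + 5·2.7846 − 5 = 18.123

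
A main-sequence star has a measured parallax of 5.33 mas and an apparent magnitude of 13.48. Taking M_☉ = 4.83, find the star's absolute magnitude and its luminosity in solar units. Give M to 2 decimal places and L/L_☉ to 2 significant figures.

d = 1/p = 1000/5.33 mas = 187.6 pc
M = m − 5 log₁₀ d + 5 = 13.48 − 5·2.2733 + 5 = 7.114
M − M_☉ = 7.114 − 4.83 = 2.284
L/L_☉ = 10^(−0.4 × 2.284) = 0.1221

M ≈ 7.11; L/L_☉ ≈ 0.12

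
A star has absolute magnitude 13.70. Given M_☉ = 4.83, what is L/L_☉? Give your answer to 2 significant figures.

M − M_☉ = 13.70 − 4.83 = 8.870
L/L_☉ = 10^(−0.4 (M − M_☉)) = 10^-3.548 = 2.831×10^-4

L/L_☉ ≈ 2.8×10^-4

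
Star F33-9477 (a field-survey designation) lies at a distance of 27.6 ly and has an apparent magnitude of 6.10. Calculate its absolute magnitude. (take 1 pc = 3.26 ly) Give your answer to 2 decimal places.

M ≈ 6.46

d = 27.6 ly / 3.26 = 8.466 pc
5 log₁₀(d/10 pc) = 5 log₁₀(8.466) − 5 = -0.362
M = m − 5 log₁₀(d/10) = 6.10 + 0.362 = 6.462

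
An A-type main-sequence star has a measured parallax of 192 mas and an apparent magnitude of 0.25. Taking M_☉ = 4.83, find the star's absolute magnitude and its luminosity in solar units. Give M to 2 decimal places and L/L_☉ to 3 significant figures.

M ≈ 1.67; L/L_☉ ≈ 18.4

d = 1/p = 1000/192 mas = 5.208 pc
M = m − 5 log₁₀ d + 5 = 0.25 − 5·0.7167 + 5 = 1.667
M − M_☉ = 1.667 − 4.83 = -3.163
L/L_☉ = 10^(−0.4 × -3.163) = 18.42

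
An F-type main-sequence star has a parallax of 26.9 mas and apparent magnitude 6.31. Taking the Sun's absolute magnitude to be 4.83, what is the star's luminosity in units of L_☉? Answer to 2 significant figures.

L/L_☉ ≈ 3.5

d = 1/p = 1000/26.9 mas = 37.17 pc
M = m − 5 log₁₀ d + 5 = 6.31 − 5·1.5702 + 5 = 3.459
M − M_☉ = 3.459 − 4.83 = -1.371
L/L_☉ = 10^(−0.4 × -1.371) = 3.536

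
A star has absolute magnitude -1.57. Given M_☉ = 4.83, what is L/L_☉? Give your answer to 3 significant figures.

M − M_☉ = -1.57 − 4.83 = -6.400
L/L_☉ = 10^(−0.4 (M − M_☉)) = 10^2.560 = 363.1

L/L_☉ ≈ 363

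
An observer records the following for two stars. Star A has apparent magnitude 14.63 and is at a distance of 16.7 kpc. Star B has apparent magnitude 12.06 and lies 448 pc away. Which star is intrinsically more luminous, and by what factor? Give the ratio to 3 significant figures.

Star A is more luminous, by a factor of 130.

Star A: d = 16.7 kpc = 16700 pc
Star A: M = m − 5 log₁₀ d + 5 = 14.63 − 5·4.2227 + 5 = -1.484
Star B: M = m − 5 log₁₀ d + 5 = 12.06 − 5·2.6513 + 5 = 3.804
ΔM = M_A − M_B = -1.484 − (3.804) = -5.287; smaller M is more luminous → Star A.
L ratio = 10^(0.4 |ΔM|) = 10^2.115 = 130.3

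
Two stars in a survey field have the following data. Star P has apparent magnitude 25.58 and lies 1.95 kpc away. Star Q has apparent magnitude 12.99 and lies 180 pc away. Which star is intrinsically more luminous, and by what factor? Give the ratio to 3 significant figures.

Star Q is more luminous, by a factor of 926.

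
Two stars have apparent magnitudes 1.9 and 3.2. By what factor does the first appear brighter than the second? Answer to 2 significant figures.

3.3

Δm = 1.9 − (3.2) = -1.3
Flux ratio = 10^(−0.4 Δm) = 10^(−0.4 × -1.3) = 10^0.520 = 3.311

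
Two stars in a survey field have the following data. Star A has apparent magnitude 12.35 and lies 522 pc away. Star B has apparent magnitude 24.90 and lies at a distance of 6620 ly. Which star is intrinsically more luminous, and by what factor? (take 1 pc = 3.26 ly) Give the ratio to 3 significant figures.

Star A: M = m − 5 log₁₀ d + 5 = 12.35 − 5·2.7177 + 5 = 3.762
Star B: d = 6620 ly / 3.26 = 2031 pc
Star B: M = m − 5 log₁₀ d + 5 = 24.90 − 5·3.3076 + 5 = 13.362
ΔM = M_A − M_B = 3.762 − (13.362) = -9.600; smaller M is more luminous → Star A.
L ratio = 10^(0.4 |ΔM|) = 10^3.840 = 6919

Star A is more luminous, by a factor of 6920.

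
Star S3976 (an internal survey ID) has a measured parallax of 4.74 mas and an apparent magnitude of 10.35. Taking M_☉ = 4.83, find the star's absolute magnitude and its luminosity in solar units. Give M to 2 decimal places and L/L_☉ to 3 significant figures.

M ≈ 3.73; L/L_☉ ≈ 2.76

d = 1/p = 1000/4.74 mas = 211.0 pc
M = m − 5 log₁₀ d + 5 = 10.35 − 5·2.3242 + 5 = 3.729
M − M_☉ = 3.729 − 4.83 = -1.101
L/L_☉ = 10^(−0.4 × -1.101) = 2.757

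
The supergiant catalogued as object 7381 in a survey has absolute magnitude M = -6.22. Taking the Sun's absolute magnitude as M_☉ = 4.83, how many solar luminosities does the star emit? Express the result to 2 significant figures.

L/L_☉ ≈ 26000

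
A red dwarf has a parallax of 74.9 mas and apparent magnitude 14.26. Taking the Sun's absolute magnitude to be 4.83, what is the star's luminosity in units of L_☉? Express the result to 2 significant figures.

L/L_☉ ≈ 3.0×10^-4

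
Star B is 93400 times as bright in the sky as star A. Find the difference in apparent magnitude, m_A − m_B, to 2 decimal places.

m_A − m_B ≈ 12.43

Pogson: Δm = −2.5 log₁₀(ratio) = −2.5 log₁₀(93400) = −2.5 × 4.9703 = -12.426
Star B is brighter so has the smaller magnitude: m_A − m_B is positive.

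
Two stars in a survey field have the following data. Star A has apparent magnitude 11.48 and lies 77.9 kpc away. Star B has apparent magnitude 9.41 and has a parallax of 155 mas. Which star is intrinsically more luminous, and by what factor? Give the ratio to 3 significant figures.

Star A is more luminous, by a factor of 2.17×10^7.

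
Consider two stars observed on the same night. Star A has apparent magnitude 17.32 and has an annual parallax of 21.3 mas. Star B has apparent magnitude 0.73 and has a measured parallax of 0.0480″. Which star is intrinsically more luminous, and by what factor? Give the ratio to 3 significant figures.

Star B is more luminous, by a factor of 852000.

Star A: p = 21.3 mas = 0.0213″ → d = 1/p = 46.95 pc
Star A: M = m − 5 log₁₀ d + 5 = 17.32 − 5·1.6716 + 5 = 13.962
Star B: d = 1/p = 1/0.0480″ = 20.83 pc
Star B: M = m − 5 log₁₀ d + 5 = 0.73 − 5·1.3188 + 5 = -0.864
ΔM = M_A − M_B = 13.962 − (-0.864) = 14.826; smaller M is more luminous → Star B.
L ratio = 10^(0.4 |ΔM|) = 10^5.930 = 851700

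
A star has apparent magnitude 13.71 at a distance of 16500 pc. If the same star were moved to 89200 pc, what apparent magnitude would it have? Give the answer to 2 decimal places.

m ≈ 17.37

Flux ∝ 1/d², so Δm = 5 log₁₀(d₂/d₁) = 5 log₁₀(89200/16500) = 3.664
m₂ = m₁ + Δm = 13.71 + (3.664) = 17.374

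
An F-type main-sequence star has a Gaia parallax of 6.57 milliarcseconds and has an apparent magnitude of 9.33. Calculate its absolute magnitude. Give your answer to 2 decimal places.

M ≈ 3.42

p = 6.57 mas = 6.57×10^-3″ → d = 1/p = 152.2 pc
5 log₁₀(d/10 pc) = 5 log₁₀(152.2) − 5 = 5.912
M = m − 5 log₁₀(d/10) = 9.33 − 5.912 = 3.418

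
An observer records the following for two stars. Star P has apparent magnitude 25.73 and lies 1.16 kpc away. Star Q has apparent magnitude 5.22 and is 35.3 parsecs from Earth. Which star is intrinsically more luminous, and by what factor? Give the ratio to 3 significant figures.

Star Q is more luminous, by a factor of 148000.

Star P: d = 1.16 kpc = 1160 pc
Star P: M = m − 5 log₁₀ d + 5 = 25.73 − 5·3.0645 + 5 = 15.408
Star Q: M = m − 5 log₁₀ d + 5 = 5.22 − 5·1.5478 + 5 = 2.481
ΔM = M_P − M_Q = 15.408 − (2.481) = 12.927; smaller M is more luminous → Star Q.
L ratio = 10^(0.4 |ΔM|) = 10^5.171 = 148100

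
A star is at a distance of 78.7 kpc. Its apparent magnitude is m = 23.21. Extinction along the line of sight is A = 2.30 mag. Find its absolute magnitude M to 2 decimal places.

d = 78.7 kpc = 78700 pc
5 log₁₀(d/10 pc) = 5 log₁₀(78700) − 5 = 19.480
M = m − 5 log₁₀(d/10) − A = 23.21 − 19.480 − 2.30 = 1.430

M ≈ 1.43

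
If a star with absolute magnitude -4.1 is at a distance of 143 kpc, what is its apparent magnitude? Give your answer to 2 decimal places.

d = 143 kpc = 143000 pc
m = M + 5 log₁₀ d − 5 = -4.1 + 5·5.1553 − 5 = 16.677

m ≈ 16.68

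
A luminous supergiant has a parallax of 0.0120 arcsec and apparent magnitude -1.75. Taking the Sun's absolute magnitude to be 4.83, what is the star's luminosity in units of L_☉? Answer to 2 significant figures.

d = 1/p = 1/0.0120″ = 83.33 pc
M = m − 5 log₁₀ d + 5 = -1.75 − 5·1.9208 + 5 = -6.354
M − M_☉ = -6.354 − 4.83 = -11.184
L/L_☉ = 10^(−0.4 × -11.184) = 29760

L/L_☉ ≈ 30000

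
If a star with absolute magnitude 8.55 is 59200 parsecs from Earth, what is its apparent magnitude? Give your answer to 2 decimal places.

m ≈ 27.41

m = M + 5 log₁₀ d − 5 = 8.55 + 5·4.7723 − 5 = 27.412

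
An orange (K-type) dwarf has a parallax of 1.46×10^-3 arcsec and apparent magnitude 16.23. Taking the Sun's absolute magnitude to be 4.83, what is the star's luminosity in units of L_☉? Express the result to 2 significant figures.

L/L_☉ ≈ 0.13

d = 1/p = 1/1.46×10^-3″ = 684.9 pc
M = m − 5 log₁₀ d + 5 = 16.23 − 5·2.8356 + 5 = 7.052
M − M_☉ = 7.052 − 4.83 = 2.222
L/L_☉ = 10^(−0.4 × 2.222) = 0.1292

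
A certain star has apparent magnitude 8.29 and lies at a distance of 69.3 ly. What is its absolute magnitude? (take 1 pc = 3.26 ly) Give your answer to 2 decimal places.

M ≈ 6.65

d = 69.3 ly / 3.26 = 21.26 pc
5 log₁₀(d/10 pc) = 5 log₁₀(21.26) − 5 = 1.638
M = m − 5 log₁₀(d/10) = 8.29 − 1.638 = 6.652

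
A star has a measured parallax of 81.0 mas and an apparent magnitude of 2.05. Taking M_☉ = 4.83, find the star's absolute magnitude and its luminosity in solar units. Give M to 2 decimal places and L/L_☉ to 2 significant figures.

d = 1/p = 1000/81.0 mas = 12.35 pc
M = m − 5 log₁₀ d + 5 = 2.05 − 5·1.0915 + 5 = 1.592
M − M_☉ = 1.592 − 4.83 = -3.238
L/L_☉ = 10^(−0.4 × -3.238) = 19.73

M ≈ 1.59; L/L_☉ ≈ 20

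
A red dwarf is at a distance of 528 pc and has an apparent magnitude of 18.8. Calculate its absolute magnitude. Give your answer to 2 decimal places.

M ≈ 10.19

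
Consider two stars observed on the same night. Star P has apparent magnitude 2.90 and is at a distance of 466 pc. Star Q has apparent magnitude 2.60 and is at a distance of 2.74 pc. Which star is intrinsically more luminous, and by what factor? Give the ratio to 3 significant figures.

Star P is more luminous, by a factor of 21900.

Star P: M = m − 5 log₁₀ d + 5 = 2.90 − 5·2.6684 + 5 = -5.442
Star Q: M = m − 5 log₁₀ d + 5 = 2.60 − 5·0.4378 + 5 = 5.411
ΔM = M_P − M_Q = -5.442 − (5.411) = -10.853; smaller M is more luminous → Star P.
L ratio = 10^(0.4 |ΔM|) = 10^4.341 = 21940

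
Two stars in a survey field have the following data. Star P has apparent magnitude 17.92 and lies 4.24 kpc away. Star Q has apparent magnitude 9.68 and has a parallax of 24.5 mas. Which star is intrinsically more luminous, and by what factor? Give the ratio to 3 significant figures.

Star P: d = 4.24 kpc = 4240 pc
Star P: M = m − 5 log₁₀ d + 5 = 17.92 − 5·3.6274 + 5 = 4.783
Star Q: p = 24.5 mas = 0.0245″ → d = 1/p = 40.82 pc
Star Q: M = m − 5 log₁₀ d + 5 = 9.68 − 5·1.6108 + 5 = 6.626
ΔM = M_P − M_Q = 4.783 − (6.626) = -1.843; smaller M is more luminous → Star P.
L ratio = 10^(0.4 |ΔM|) = 10^0.737 = 5.458

Star P is more luminous, by a factor of 5.46.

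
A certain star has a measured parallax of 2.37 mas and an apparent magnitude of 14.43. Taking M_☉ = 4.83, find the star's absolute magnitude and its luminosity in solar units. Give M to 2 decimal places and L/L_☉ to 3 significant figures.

d = 1/p = 1000/2.37 mas = 421.9 pc
M = m − 5 log₁₀ d + 5 = 14.43 − 5·2.6253 + 5 = 6.304
M − M_☉ = 6.304 − 4.83 = 1.474
L/L_☉ = 10^(−0.4 × 1.474) = 0.2573

M ≈ 6.30; L/L_☉ ≈ 0.257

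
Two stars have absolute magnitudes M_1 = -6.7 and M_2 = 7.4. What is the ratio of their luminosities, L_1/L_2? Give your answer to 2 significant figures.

ΔM = M_1 − M_2 = -14.1
L_1/L_2 = 10^(−0.4 ΔM) = 10^5.640 = 436500

L_1/L_2 ≈ 440000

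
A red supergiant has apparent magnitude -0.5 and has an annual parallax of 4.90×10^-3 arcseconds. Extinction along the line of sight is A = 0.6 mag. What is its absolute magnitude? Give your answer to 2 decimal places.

M ≈ -7.65

d = 1/p = 1/4.90×10^-3″ = 204.1 pc
5 log₁₀(d/10 pc) = 5 log₁₀(204.1) − 5 = 6.549
M = m − 5 log₁₀(d/10) − A = -0.5 − 6.549 − 0.6 = -7.649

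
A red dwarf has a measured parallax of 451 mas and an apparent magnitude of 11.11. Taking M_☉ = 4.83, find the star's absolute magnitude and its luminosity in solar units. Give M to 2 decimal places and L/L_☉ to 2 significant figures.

M ≈ 14.38; L/L_☉ ≈ 1.5×10^-4

d = 1/p = 1000/451 mas = 2.217 pc
M = m − 5 log₁₀ d + 5 = 11.11 − 5·0.3458 + 5 = 14.381
M − M_☉ = 14.381 − 4.83 = 9.551
L/L_☉ = 10^(−0.4 × 9.551) = 1.512×10^-4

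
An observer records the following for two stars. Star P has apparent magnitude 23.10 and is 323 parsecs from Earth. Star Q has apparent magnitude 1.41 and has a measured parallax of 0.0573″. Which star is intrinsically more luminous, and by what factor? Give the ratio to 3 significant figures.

Star Q is more luminous, by a factor of 1.38×10^6.

Star P: M = m − 5 log₁₀ d + 5 = 23.10 − 5·2.5092 + 5 = 15.554
Star Q: d = 1/p = 1/0.0573″ = 17.45 pc
Star Q: M = m − 5 log₁₀ d + 5 = 1.41 − 5·1.2418 + 5 = 0.201
ΔM = M_P − M_Q = 15.554 − (0.201) = 15.353; smaller M is more luminous → Star Q.
L ratio = 10^(0.4 |ΔM|) = 10^6.141 = 1.384×10^6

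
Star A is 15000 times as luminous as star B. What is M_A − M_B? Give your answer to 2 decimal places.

M_A − M_B ≈ -10.44

Pogson: ΔM = −2.5 log₁₀(ratio) = −2.5 log₁₀(15000) = −2.5 × 4.1761 = -10.440
Star A is brighter, so it has the smaller magnitude: the difference is negative.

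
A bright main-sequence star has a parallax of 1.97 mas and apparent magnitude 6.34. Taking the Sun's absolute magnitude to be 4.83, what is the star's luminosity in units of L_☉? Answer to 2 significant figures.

d = 1/p = 1000/1.97 mas = 507.6 pc
M = m − 5 log₁₀ d + 5 = 6.34 − 5·2.7055 + 5 = -2.188
M − M_☉ = -2.188 − 4.83 = -7.018
L/L_☉ = 10^(−0.4 × -7.018) = 641.3

L/L_☉ ≈ 640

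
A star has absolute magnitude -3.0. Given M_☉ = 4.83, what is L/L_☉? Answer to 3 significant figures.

M − M_☉ = -3.0 − 4.83 = -7.830
L/L_☉ = 10^(−0.4 (M − M_☉)) = 10^3.132 = 1355

L/L_☉ ≈ 1360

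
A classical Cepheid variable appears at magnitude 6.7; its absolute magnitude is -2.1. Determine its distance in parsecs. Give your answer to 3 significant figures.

μ = m − M = 8.800
m − M = 5 log₁₀ d − 5
log₁₀ d = (m − M)/5 + 1 = 2.7600
d = 10^2.7600 = 575.4 pc

d ≈ 575 pc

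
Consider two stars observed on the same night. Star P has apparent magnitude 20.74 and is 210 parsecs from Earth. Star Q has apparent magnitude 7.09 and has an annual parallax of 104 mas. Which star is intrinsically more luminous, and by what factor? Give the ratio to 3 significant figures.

Star P: M = m − 5 log₁₀ d + 5 = 20.74 − 5·2.3222 + 5 = 14.129
Star Q: p = 104 mas = 0.104″ → d = 1/p = 9.615 pc
Star Q: M = m − 5 log₁₀ d + 5 = 7.09 − 5·0.9830 + 5 = 7.175
ΔM = M_P − M_Q = 14.129 − (7.175) = 6.954; smaller M is more luminous → Star Q.
L ratio = 10^(0.4 |ΔM|) = 10^2.781 = 604.6

Star Q is more luminous, by a factor of 605.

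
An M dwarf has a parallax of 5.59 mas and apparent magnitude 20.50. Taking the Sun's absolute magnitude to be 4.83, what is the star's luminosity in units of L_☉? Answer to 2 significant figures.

d = 1/p = 1000/5.59 mas = 178.9 pc
M = m − 5 log₁₀ d + 5 = 20.50 − 5·2.2526 + 5 = 14.237
M − M_☉ = 14.237 − 4.83 = 9.407
L/L_☉ = 10^(−0.4 × 9.407) = 1.727×10^-4

L/L_☉ ≈ 1.7×10^-4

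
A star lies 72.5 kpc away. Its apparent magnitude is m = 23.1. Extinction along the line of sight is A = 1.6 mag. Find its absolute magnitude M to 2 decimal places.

d = 72.5 kpc = 72500 pc
5 log₁₀(d/10 pc) = 5 log₁₀(72500) − 5 = 19.302
M = m − 5 log₁₀(d/10) − A = 23.1 − 19.302 − 1.6 = 2.198

M ≈ 2.20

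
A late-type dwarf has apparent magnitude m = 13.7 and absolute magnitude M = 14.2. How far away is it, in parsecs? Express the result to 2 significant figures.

Distance modulus: m − M = 13.7 − (14.2) = -0.500
m − M = 5 log₁₀ d − 5
log₁₀ d = (m − M)/5 + 1 = 0.9000
d = 10^0.9000 = 7.943 pc

d ≈ 7.9 pc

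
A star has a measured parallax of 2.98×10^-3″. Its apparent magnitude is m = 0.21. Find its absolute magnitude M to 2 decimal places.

M ≈ -7.42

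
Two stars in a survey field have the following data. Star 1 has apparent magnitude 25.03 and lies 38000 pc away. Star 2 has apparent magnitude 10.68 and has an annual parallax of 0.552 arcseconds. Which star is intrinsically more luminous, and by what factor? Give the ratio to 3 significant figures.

Star 1 is more luminous, by a factor of 801.

Star 1: M = m − 5 log₁₀ d + 5 = 25.03 − 5·4.5798 + 5 = 7.131
Star 2: d = 1/p = 1/0.552″ = 1.812 pc
Star 2: M = m − 5 log₁₀ d + 5 = 10.68 − 5·0.2581 + 5 = 14.390
ΔM = M_1 − M_2 = 7.131 − (14.390) = -7.259; smaller M is more luminous → Star 1.
L ratio = 10^(0.4 |ΔM|) = 10^2.903 = 800.7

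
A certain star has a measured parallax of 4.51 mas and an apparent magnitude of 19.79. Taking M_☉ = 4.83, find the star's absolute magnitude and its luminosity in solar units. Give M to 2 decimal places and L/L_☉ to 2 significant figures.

M ≈ 13.06; L/L_☉ ≈ 5.1×10^-4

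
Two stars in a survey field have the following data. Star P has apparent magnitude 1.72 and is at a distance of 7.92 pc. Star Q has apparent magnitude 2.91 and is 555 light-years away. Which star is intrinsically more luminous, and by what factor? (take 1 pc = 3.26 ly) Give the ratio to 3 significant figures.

Star Q is more luminous, by a factor of 154.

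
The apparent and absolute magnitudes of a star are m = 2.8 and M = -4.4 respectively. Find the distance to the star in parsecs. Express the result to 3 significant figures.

μ = m − M = 7.200
m − M = 5 log₁₀ d − 5
log₁₀ d = (m − M)/5 + 1 = 2.4400
d = 10^2.4400 = 275.4 pc

d ≈ 275 pc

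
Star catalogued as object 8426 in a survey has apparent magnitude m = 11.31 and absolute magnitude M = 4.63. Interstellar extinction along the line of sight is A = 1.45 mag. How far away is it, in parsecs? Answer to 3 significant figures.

m − M = 5 log₁₀(d/10 pc) + A  ⇒  11.31 − (4.63) − 1.45 = 5 log₁₀(d/10)
5.230 = 5 log₁₀(d/10)
log₁₀ d = (m − M − A)/5 + 1 = 2.0460
d = 10^2.0460 = 111.2 pc

d ≈ 111 pc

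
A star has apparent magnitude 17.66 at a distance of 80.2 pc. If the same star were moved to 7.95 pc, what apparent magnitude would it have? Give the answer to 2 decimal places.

m ≈ 12.64

Flux ∝ 1/d², so Δm = 5 log₁₀(d₂/d₁) = 5 log₁₀(7.95/80.2) = -5.019
m₂ = m₁ + Δm = 17.66 + (-5.019) = 12.641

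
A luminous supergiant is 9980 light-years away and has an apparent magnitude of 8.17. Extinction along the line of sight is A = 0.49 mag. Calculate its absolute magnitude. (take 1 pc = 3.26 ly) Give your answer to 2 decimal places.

M ≈ -4.75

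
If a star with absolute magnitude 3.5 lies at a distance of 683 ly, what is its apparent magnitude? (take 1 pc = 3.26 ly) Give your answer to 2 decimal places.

m ≈ 10.11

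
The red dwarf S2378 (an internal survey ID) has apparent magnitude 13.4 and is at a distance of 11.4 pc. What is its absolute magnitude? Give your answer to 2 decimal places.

5 log₁₀(d/10 pc) = 5 log₁₀(11.40) − 5 = 0.285
M = m − 5 log₁₀(d/10) = 13.4 − 0.285 = 13.115

M ≈ 13.12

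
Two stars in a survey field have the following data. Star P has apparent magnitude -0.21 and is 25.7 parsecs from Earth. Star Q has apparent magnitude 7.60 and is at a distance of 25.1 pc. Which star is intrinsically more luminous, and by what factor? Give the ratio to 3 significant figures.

Star P is more luminous, by a factor of 1390.

Star P: M = m − 5 log₁₀ d + 5 = -0.21 − 5·1.4099 + 5 = -2.260
Star Q: M = m − 5 log₁₀ d + 5 = 7.60 − 5·1.3997 + 5 = 5.602
ΔM = M_P − M_Q = -2.260 − (5.602) = -7.861; smaller M is more luminous → Star P.
L ratio = 10^(0.4 |ΔM|) = 10^3.145 = 1395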